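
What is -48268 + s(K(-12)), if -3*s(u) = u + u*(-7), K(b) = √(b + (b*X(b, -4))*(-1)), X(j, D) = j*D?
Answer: -48268 + 4*√141 ≈ -48221.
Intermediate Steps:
X(j, D) = D*j
K(b) = √(b + 4*b²) (K(b) = √(b + (b*(-4*b))*(-1)) = √(b - 4*b²*(-1)) = √(b + 4*b²))
s(u) = 2*u (s(u) = -(u + u*(-7))/3 = -(u - 7*u)/3 = -(-2)*u = 2*u)
-48268 + s(K(-12)) = -48268 + 2*√(-12*(1 + 4*(-12))) = -48268 + 2*√(-12*(1 - 48)) = -48268 + 2*√(-12*(-47)) = -48268 + 2*√564 = -48268 + 2*(2*√141) = -48268 + 4*√141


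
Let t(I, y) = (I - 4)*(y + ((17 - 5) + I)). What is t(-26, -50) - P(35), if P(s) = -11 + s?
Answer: 1896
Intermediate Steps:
t(I, y) = (-4 + I)*(12 + I + y) (t(I, y) = (-4 + I)*(y + (12 + I)) = (-4 + I)*(12 + I + y))
t(-26, -50) - P(35) = (-48 + (-26)² - 4*(-50) + 8*(-26) - 26*(-50)) - (-11 + 35) = (-48 + 676 + 200 - 208 + 1300) - 1*24 = 1920 - 24 = 1896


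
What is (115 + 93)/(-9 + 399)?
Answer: 8/15 ≈ 0.53333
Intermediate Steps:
(115 + 93)/(-9 + 399) = 208/390 = 208*(1/390) = 8/15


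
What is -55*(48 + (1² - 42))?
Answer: -385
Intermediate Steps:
-55*(48 + (1² - 42)) = -55*(48 + (1 - 42)) = -55*(48 - 41) = -55*7 = -385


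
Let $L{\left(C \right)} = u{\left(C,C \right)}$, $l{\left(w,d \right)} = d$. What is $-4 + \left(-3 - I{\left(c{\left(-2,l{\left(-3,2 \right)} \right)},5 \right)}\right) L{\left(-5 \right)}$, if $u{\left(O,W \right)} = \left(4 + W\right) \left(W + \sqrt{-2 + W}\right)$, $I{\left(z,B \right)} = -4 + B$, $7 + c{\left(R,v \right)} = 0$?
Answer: $-24 + 4 i \sqrt{7} \approx -24.0 + 10.583 i$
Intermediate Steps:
$c{\left(R,v \right)} = -7$ ($c{\left(R,v \right)} = -7 + 0 = -7$)
$L{\left(C \right)} = C^{2} + 4 C + 4 \sqrt{-2 + C} + C \sqrt{-2 + C}$
$-4 + \left(-3 - I{\left(c{\left(-2,l{\left(-3,2 \right)} \right)},5 \right)}\right) L{\left(-5 \right)} = -4 + \left(-3 - \left(-4 + 5\right)\right) \left(\left(-5\right)^{2} + 4 \left(-5\right) + 4 \sqrt{-2 - 5} - 5 \sqrt{-2 - 5}\right) = -4 + \left(-3 - 1\right) \left(25 - 20 + 4 \sqrt{-7} - 5 \sqrt{-7}\right) = -4 + \left(-3 - 1\right) \left(25 - 20 + 4 i \sqrt{7} - 5 i \sqrt{7}\right) = -4 - 4 \left(25 - 20 + 4 i \sqrt{7} - 5 i \sqrt{7}\right) = -4 - 4 \left(5 - i \sqrt{7}\right) = -4 - \left(20 - 4 i \sqrt{7}\right) = -24 + 4 i \sqrt{7}$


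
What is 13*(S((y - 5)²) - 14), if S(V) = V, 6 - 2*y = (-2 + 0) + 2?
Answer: -130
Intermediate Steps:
y = 3 (y = 3 - ((-2 + 0) + 2)/2 = 3 - (-2 + 2)/2 = 3 - ½*0 = 3 + 0 = 3)
13*(S((y - 5)²) - 14) = 13*((3 - 5)² - 14) = 13*((-2)² - 14) = 13*(4 - 14) = 13*(-10) = -130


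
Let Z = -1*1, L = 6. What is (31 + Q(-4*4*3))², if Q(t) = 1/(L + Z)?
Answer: 24336/25 ≈ 973.44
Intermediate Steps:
Z = -1
Q(t) = ⅕ (Q(t) = 1/(6 - 1) = 1/5 = ⅕)
(31 + Q(-4*4*3))² = (31 + ⅕)² = (156/5)² = 24336/25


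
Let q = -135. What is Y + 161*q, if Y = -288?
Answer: -22023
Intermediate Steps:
Y + 161*q = -288 + 161*(-135) = -288 - 21735 = -22023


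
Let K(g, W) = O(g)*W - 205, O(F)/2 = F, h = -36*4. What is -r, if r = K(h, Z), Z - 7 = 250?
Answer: 74221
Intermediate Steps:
Z = 257 (Z = 7 + 250 = 257)
h = -144
O(F) = 2*F
K(g, W) = -205 + 2*W*g (K(g, W) = (2*g)*W - 205 = 2*W*g - 205 = -205 + 2*W*g)
r = -74221 (r = -205 + 2*257*(-144) = -205 - 74016 = -74221)
-r = -1*(-74221) = 74221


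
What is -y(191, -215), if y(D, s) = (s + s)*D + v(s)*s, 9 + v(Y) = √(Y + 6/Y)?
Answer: 80195 + I*√9939665 ≈ 80195.0 + 3152.7*I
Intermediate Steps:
v(Y) = -9 + √(Y + 6/Y)
y(D, s) = s*(-9 + √(s + 6/s)) + 2*D*s (y(D, s) = (s + s)*D + (-9 + √(s + 6/s))*s = (2*s)*D + s*(-9 + √(s + 6/s)) = 2*D*s + s*(-9 + √(s + 6/s)) = s*(-9 + √(s + 6/s)) + 2*D*s)
-y(191, -215) = -(-215)*(-9 + √((6 + (-215)²)/(-215)) + 2*191) = -(-215)*(-9 + √(-(6 + 46225)/215) + 382) = -(-215)*(-9 + √(-1/215*46231) + 382) = -(-215)*(-9 + √(-46231/215) + 382) = -(-215)*(-9 + I*√9939665/215 + 382) = -(-215)*(373 + I*√9939665/215) = -(-80195 - I*√9939665) = 80195 + I*√9939665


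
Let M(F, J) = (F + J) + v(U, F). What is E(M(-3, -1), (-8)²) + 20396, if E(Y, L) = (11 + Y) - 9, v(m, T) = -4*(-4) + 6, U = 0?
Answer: 20416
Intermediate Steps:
v(m, T) = 22 (v(m, T) = 16 + 6 = 22)
M(F, J) = 22 + F + J (M(F, J) = (F + J) + 22 = 22 + F + J)
E(Y, L) = 2 + Y
E(M(-3, -1), (-8)²) + 20396 = (2 + (22 - 3 - 1)) + 20396 = (2 + 18) + 20396 = 20 + 20396 = 20416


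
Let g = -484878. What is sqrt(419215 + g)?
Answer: I*sqrt(65663) ≈ 256.25*I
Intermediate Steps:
sqrt(419215 + g) = sqrt(419215 - 484878) = sqrt(-65663) = I*sqrt(65663)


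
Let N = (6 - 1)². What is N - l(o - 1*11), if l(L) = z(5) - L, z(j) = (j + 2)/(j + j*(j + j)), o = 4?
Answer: 983/55 ≈ 17.873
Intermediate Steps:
z(j) = (2 + j)/(j + 2*j²) (z(j) = (2 + j)/(j + j*(2*j)) = (2 + j)/(j + 2*j²))
l(L) = 7/55 - L (l(L) = (2 + 5)/(5*(1 + 2*5)) - L = (⅕)*7/(1 + 10) - L = (⅕)*7/11 - L = (⅕)*(1/11)*7 - L = 7/55 - L)
N = 25 (N = 5² = 25)
N - l(o - 1*11) = 25 - (7/55 - (4 - 1*11)) = 25 - (7/55 - (4 - 11)) = 25 - (7/55 - 1*(-7)) = 25 - (7/55 + 7) = 25 - 1*392/55 = 25 - 392/55 = 983/55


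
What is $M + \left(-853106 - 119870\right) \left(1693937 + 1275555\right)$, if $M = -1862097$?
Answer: $-2889246310289$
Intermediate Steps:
$M + \left(-853106 - 119870\right) \left(1693937 + 1275555\right) = -1862097 + \left(-853106 - 119870\right) \left(1693937 + 1275555\right) = -1862097 - 2889244448192 = -2889246310289$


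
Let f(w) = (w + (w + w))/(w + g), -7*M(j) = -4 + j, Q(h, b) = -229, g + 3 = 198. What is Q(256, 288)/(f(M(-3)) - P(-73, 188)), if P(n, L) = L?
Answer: 44884/36845 ≈ 1.2182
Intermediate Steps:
g = 195 (g = -3 + 198 = 195)
M(j) = 4/7 - j/7 (M(j) = -(-4 + j)/7 = 4/7 - j/7)
f(w) = 3*w/(195 + w) (f(w) = (w + (w + w))/(w + 195) = (w + 2*w)/(195 + w) = (3*w)/(195 + w) = 3*w/(195 + w))
Q(256, 288)/(f(M(-3)) - P(-73, 188)) = -229/(3*(4/7 - ⅐*(-3))/(195 + (4/7 - ⅐*(-3))) - 1*188) = -229/(3*(4/7 + 3/7)/(195 + (4/7 + 3/7)) - 188) = -229/(3*1/(195 + 1) - 188) = -229/(3*1/196 - 188) = -229/(3*1*(1/196) - 188) = -229/(3/196 - 188) = -229/(-36845/196) = -229*(-196/36845) = 44884/36845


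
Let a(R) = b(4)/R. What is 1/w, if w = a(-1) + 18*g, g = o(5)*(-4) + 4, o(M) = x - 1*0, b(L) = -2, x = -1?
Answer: 1/146 ≈ 0.0068493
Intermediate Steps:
o(M) = -1 (o(M) = -1 - 1*0 = -1 + 0 = -1)
a(R) = -2/R
g = 8 (g = -1*(-4) + 4 = 4 + 4 = 8)
w = 146 (w = -2/(-1) + 18*8 = -2*(-1) + 144 = 2 + 144 = 146)
1/w = 1/146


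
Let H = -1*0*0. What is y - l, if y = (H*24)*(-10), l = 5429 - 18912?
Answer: 13483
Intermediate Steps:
l = -13483
H = 0 (H = 0*0 = 0)
y = 0 (y = (0*24)*(-10) = 0*(-10) = 0)
y - l = 0 - 1*(-13483) = 0 + 13483 = 13483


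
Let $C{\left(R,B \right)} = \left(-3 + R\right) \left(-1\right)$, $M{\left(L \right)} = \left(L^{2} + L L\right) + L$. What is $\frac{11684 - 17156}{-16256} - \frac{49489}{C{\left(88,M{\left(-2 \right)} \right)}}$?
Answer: $\frac{25154947}{43180} \approx 582.56$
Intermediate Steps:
$M{\left(L \right)} = L + 2 L^{2}$ ($M{\left(L \right)} = \left(L^{2} + L^{2}\right) + L = 2 L^{2} + L = L + 2 L^{2}$)
$C{\left(R,B \right)} = 3 - R$
$\frac{11684 - 17156}{-16256} - \frac{49489}{C{\left(88,M{\left(-2 \right)} \right)}} = \frac{11684 - 17156}{-16256} - \frac{49489}{3 - 88} = \left(-5472\right) \left(- \frac{1}{16256}\right) - \frac{49489}{3 - 88} = \frac{171}{508} - \frac{49489}{-85} = \frac{171}{508} - - \frac{49489}{85} = \frac{171}{508} + \frac{49489}{85} = \frac{25154947}{43180}$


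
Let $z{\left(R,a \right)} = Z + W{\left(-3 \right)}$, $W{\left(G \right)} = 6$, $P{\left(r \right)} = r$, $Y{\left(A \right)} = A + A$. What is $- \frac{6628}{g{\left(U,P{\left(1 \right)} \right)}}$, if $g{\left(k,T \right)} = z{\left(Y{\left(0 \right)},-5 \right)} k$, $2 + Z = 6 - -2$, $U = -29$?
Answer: $\frac{1657}{87} \approx 19.046$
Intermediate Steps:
$Y{\left(A \right)} = 2 A$
$Z = 6$ ($Z = -2 + \left(6 - -2\right) = -2 + \left(6 + 2\right) = -2 + 8 = 6$)
$z{\left(R,a \right)} = 12$ ($z{\left(R,a \right)} = 6 + 6 = 12$)
$g{\left(k,T \right)} = 12 k$
$- \frac{6628}{g{\left(U,P{\left(1 \right)} \right)}} = - \frac{6628}{12 \left(-29\right)} = - \frac{6628}{-348} = \left(-6628\right) \left(- \frac{1}{348}\right) = \frac{1657}{87}$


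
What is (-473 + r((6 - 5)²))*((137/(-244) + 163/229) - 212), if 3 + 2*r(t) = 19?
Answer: 5504350545/55876 ≈ 98510.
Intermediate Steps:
r(t) = 8 (r(t) = -3/2 + (½)*19 = -3/2 + 19/2 = 8)
(-473 + r((6 - 5)²))*((137/(-244) + 163/229) - 212) = (-473 + 8)*((137/(-244) + 163/229) - 212) = -465*((137*(-1/244) + 163*(1/229)) - 212) = -465*((-137/244 + 163/229) - 212) = -465*(8399/55876 - 212) = -465*(-11837313/55876) = 5504350545/55876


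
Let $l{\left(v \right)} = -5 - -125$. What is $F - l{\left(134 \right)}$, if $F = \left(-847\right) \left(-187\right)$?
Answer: $158269$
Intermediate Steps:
$l{\left(v \right)} = 120$ ($l{\left(v \right)} = -5 + 125 = 120$)
$F = 158389$
$F - l{\left(134 \right)} = 158389 - 120 = 158269$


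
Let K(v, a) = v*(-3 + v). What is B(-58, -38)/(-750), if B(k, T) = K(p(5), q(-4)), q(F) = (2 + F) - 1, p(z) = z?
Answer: -1/75 ≈ -0.013333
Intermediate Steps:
q(F) = 1 + F
B(k, T) = 10 (B(k, T) = 5*(-3 + 5) = 5*2 = 10)
B(-58, -38)/(-750) = 10/(-750) = 10*(-1/750) = -1/75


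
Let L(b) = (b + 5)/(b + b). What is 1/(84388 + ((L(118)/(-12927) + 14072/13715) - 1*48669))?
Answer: 13947112660/498191226694753 ≈ 2.7995e-5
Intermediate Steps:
L(b) = (5 + b)/(2*b) (L(b) = (5 + b)/((2*b)) = (5 + b)*(1/(2*b)) = (5 + b)/(2*b))
1/(84388 + ((L(118)/(-12927) + 14072/13715) - 1*48669)) = 1/(84388 + ((((½)*(5 + 118)/118)/(-12927) + 14072/13715) - 1*48669)) = 1/(84388 + ((((½)*(1/118)*123)*(-1/12927) + 14072*(1/13715)) - 48669)) = 1/(84388 + (((123/236)*(-1/12927) + 14072/13715) - 48669)) = 1/(84388 + ((-41/1016924 + 14072/13715) - 48669)) = 1/(84388 + (14309592213/13947112660 - 48669)) = 1/(84388 - 678777716457327/13947112660) = 1/(498191226694753/13947112660) = 13947112660/498191226694753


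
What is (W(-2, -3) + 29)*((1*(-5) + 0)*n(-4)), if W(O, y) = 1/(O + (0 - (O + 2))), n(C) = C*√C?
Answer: 1140*I ≈ 1140.0*I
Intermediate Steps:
n(C) = C^(3/2)
W(O, y) = -½ (W(O, y) = 1/(O + (0 - (2 + O))) = 1/(O + (0 + (-2 - O))) = 1/(O + (-2 - O)) = 1/(-2) = -½)
(W(-2, -3) + 29)*((1*(-5) + 0)*n(-4)) = (-½ + 29)*((1*(-5) + 0)*(-4)^(3/2)) = 57*((-5 + 0)*(-8*I))/2 = 57*(-(-40)*I)/2 = 57*(40*I)/2 = 1140*I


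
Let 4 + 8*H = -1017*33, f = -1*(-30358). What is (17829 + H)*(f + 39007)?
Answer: 7565432455/8 ≈ 9.4568e+8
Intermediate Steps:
f = 30358
H = -33565/8 (H = -1/2 + (-1017*33)/8 = -1/2 + (1/8)*(-33561) = -1/2 - 33561/8 = -33565/8 ≈ -4195.6)
(17829 + H)*(f + 39007) = (17829 - 33565/8)*(30358 + 39007) = (109067/8)*69365 = 7565432455/8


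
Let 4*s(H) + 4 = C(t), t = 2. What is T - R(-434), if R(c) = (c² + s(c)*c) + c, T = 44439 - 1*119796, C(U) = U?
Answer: -263496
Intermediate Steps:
s(H) = -½ (s(H) = -1 + (¼)*2 = -1 + ½ = -½)
T = -75357 (T = 44439 - 119796 = -75357)
R(c) = c² + c/2 (R(c) = (c² - c/2) + c = c² + c/2)
T - R(-434) = -75357 - (-434)*(½ - 434) = -75357 - (-434)*(-867)/2 = -75357 - 1*188139 = -75357 - 188139 = -263496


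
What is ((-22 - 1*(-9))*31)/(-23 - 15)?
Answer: 403/38 ≈ 10.605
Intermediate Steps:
((-22 - 1*(-9))*31)/(-23 - 15) = ((-22 + 9)*31)/(-38) = -13*31*(-1/38) = -403*(-1/38) = 403/38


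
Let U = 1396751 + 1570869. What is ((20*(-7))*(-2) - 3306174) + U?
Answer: -338274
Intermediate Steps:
U = 2967620
((20*(-7))*(-2) - 3306174) + U = ((20*(-7))*(-2) - 3306174) + 2967620 = (-140*(-2) - 3306174) + 2967620 = (280 - 3306174) + 2967620 = -3305894 + 2967620 = -338274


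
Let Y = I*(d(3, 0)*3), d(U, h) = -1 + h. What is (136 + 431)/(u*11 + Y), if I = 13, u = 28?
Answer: 567/269 ≈ 2.1078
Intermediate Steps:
Y = -39 (Y = 13*((-1 + 0)*3) = 13*(-1*3) = 13*(-3) = -39)
(136 + 431)/(u*11 + Y) = (136 + 431)/(28*11 - 39) = 567/(308 - 39) = 567/269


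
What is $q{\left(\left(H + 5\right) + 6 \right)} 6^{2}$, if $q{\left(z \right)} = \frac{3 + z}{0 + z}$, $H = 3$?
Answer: $\frac{306}{7} \approx 43.714$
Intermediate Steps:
$q{\left(z \right)} = \frac{3 + z}{z}$
$q{\left(\left(H + 5\right) + 6 \right)} 6^{2} = \frac{3 + \left(\left(3 + 5\right) + 6\right)}{\left(3 + 5\right) + 6} \cdot 6^{2} = \frac{3 + \left(8 + 6\right)}{8 + 6} \cdot 36 = \frac{3 + 14}{14} \cdot 36 = \frac{1}{14} \cdot 17 \cdot 36 = \frac{17}{14} \cdot 36 = \frac{306}{7}$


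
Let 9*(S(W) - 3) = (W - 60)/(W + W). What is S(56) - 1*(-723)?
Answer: 182951/252 ≈ 726.00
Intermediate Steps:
S(W) = 3 + (-60 + W)/(18*W) (S(W) = 3 + ((W - 60)/(W + W))/9 = 3 + ((-60 + W)/((2*W)))/9 = 3 + ((-60 + W)*(1/(2*W)))/9 = 3 + ((-60 + W)/(2*W))/9 = 3 + (-60 + W)/(18*W))
S(56) - 1*(-723) = (5/18)*(-12 + 11*56)/56 - 1*(-723) = (5/18)*(1/56)*(-12 + 616) + 723 = (5/18)*(1/56)*604 + 723 = 755/252 + 723 = 182951/252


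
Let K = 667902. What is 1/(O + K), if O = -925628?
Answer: -1/257726 ≈ -3.8801e-6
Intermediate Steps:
1/(O + K) = 1/(-925628 + 667902) = 1/(-257726) = -1/257726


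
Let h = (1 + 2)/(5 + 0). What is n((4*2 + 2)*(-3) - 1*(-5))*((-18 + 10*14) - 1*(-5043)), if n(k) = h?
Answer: 3099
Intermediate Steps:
h = ⅗ (h = 3/5 = 3*(⅕) = ⅗ ≈ 0.60000)
n(k) = ⅗
n((4*2 + 2)*(-3) - 1*(-5))*((-18 + 10*14) - 1*(-5043)) = 3*((-18 + 10*14) - 1*(-5043))/5 = 3*((-18 + 140) + 5043)/5 = 3*(122 + 5043)/5 = (⅗)*5165 = 3099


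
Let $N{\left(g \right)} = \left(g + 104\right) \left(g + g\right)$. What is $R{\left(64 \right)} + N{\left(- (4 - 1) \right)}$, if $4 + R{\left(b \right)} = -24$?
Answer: $-634$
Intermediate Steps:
$R{\left(b \right)} = -28$ ($R{\left(b \right)} = -4 - 24 = -28$)
$N{\left(g \right)} = 2 g \left(104 + g\right)$ ($N{\left(g \right)} = \left(104 + g\right) 2 g = 2 g \left(104 + g\right)$)
$R{\left(64 \right)} + N{\left(- (4 - 1) \right)} = -28 + 2 \left(- (4 - 1)\right) \left(104 - \left(4 - 1\right)\right) = -28 + 2 \left(\left(-1\right) 3\right) \left(104 - 3\right) = -28 + 2 \left(-3\right) \left(104 - 3\right) = -28 + 2 \left(-3\right) 101 = -28 - 606 = -634$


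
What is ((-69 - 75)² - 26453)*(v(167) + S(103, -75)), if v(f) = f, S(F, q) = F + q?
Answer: -1114815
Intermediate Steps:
((-69 - 75)² - 26453)*(v(167) + S(103, -75)) = ((-69 - 75)² - 26453)*(167 + (103 - 75)) = ((-144)² - 26453)*(167 + 28) = (20736 - 26453)*195 = -5717*195 = -1114815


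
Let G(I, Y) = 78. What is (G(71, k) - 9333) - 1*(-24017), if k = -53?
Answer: 14762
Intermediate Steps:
(G(71, k) - 9333) - 1*(-24017) = (78 - 9333) - 1*(-24017) = -9255 + 24017 = 14762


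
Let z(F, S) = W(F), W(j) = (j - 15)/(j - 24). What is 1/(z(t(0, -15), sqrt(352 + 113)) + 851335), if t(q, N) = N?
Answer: 13/11067365 ≈ 1.1746e-6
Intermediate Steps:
W(j) = (-15 + j)/(-24 + j)
z(F, S) = (-15 + F)/(-24 + F)
1/(z(t(0, -15), sqrt(352 + 113)) + 851335) = 1/((-15 - 15)/(-24 - 15) + 851335) = 1/(-30/(-39) + 851335) = 1/(-1/39*(-30) + 851335) = 1/(10/13 + 851335) = 1/(11067365/13) = 13/11067365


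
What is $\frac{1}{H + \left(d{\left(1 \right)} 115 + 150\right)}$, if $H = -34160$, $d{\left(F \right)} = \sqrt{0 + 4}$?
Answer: $- \frac{1}{33780} \approx -2.9603 \cdot 10^{-5}$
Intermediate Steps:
$d{\left(F \right)} = 2$ ($d{\left(F \right)} = \sqrt{4} = 2$)
$\frac{1}{H + \left(d{\left(1 \right)} 115 + 150\right)} = \frac{1}{-34160 + \left(2 \cdot 115 + 150\right)} = \frac{1}{-34160 + \left(230 + 150\right)} = \frac{1}{-34160 + 380} = \frac{1}{-33780} = - \frac{1}{33780}$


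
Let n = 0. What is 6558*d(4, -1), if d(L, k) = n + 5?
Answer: 32790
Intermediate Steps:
d(L, k) = 5 (d(L, k) = 0 + 5 = 5)
6558*d(4, -1) = 6558*5 = 32790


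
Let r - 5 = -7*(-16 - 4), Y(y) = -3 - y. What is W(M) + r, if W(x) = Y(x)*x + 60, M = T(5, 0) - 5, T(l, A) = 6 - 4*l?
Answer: -99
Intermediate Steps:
M = -19 (M = (6 - 4*5) - 5 = (6 - 20) - 5 = -14 - 5 = -19)
W(x) = 60 + x*(-3 - x) (W(x) = (-3 - x)*x + 60 = x*(-3 - x) + 60 = 60 + x*(-3 - x))
r = 145 (r = 5 - 7*(-16 - 4) = 5 - 7*(-20) = 5 + 140 = 145)
W(M) + r = (60 - 1*(-19)*(3 - 19)) + 145 = (60 - 1*(-19)*(-16)) + 145 = (60 - 304) + 145 = -244 + 145 = -99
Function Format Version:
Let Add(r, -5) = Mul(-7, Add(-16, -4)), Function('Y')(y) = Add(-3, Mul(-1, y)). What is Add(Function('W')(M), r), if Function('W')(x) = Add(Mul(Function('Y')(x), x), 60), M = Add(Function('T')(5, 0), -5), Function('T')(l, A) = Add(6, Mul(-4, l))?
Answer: -99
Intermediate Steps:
M = -19 (M = Add(Add(6, Mul(-4, 5)), -5) = Add(Add(6, -20), -5) = Add(-14, -5) = -19)
Function('W')(x) = Add(60, Mul(x, Add(-3, Mul(-1, x)))) (Function('W')(x) = Add(Mul(Add(-3, Mul(-1, x)), x), 60) = Add(Mul(x, Add(-3, Mul(-1, x))), 60) = Add(60, Mul(x, Add(-3, Mul(-1, x)))))
r = 145 (r = Add(5, Mul(-7, Add(-16, -4))) = Add(5, Mul(-7, -20)) = Add(5, 140) = 145)
Add(Function('W')(M), r) = Add(Add(60, Mul(-1, -19, Add(3, -19))), 145) = Add(Add(60, Mul(-1, -19, -16)), 145) = Add(Add(60, -304), 145) = Add(-244, 145) = -99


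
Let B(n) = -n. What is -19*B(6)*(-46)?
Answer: -5244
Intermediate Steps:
-19*B(6)*(-46) = -(-19)*6*(-46) = -19*(-6)*(-46) = 114*(-46) = -5244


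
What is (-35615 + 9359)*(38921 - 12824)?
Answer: -685202832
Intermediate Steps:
(-35615 + 9359)*(38921 - 12824) = -26256*26097 = -685202832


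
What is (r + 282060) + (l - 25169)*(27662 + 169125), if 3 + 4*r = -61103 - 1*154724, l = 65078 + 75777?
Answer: 45531457969/2 ≈ 2.2766e+10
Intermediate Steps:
l = 140855
r = -107915/2 (r = -¾ + (-61103 - 1*154724)/4 = -¾ + (-61103 - 154724)/4 = -¾ + (¼)*(-215827) = -¾ - 215827/4 = -107915/2 ≈ -53958.)
(r + 282060) + (l - 25169)*(27662 + 169125) = (-107915/2 + 282060) + (140855 - 25169)*(27662 + 169125) = 456205/2 + 115686*196787 = 456205/2 + 22765500882 = 45531457969/2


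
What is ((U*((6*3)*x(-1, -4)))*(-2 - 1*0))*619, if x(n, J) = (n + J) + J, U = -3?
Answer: -601668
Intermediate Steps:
x(n, J) = n + 2*J (x(n, J) = (J + n) + J = n + 2*J)
((U*((6*3)*x(-1, -4)))*(-2 - 1*0))*619 = ((-3*6*3*(-1 + 2*(-4)))*(-2 - 1*0))*619 = ((-54*(-1 - 8))*(-2 + 0))*619 = (-54*(-9)*(-2))*619 = (-3*(-162)*(-2))*619 = (486*(-2))*619 = -972*619 = -601668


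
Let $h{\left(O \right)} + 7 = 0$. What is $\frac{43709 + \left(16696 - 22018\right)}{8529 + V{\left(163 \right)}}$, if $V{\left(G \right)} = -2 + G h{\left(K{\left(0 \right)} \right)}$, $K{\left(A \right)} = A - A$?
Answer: $\frac{38387}{7386} \approx 5.1973$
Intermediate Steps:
$K{\left(A \right)} = 0$
$h{\left(O \right)} = -7$ ($h{\left(O \right)} = -7 + 0 = -7$)
$V{\left(G \right)} = -2 - 7 G$ ($V{\left(G \right)} = -2 + G \left(-7\right) = -2 - 7 G$)
$\frac{43709 + \left(16696 - 22018\right)}{8529 + V{\left(163 \right)}} = \frac{43709 + \left(16696 - 22018\right)}{8529 - 1143} = \frac{43709 - 5322}{8529 - 1143} = \frac{38387}{7386}$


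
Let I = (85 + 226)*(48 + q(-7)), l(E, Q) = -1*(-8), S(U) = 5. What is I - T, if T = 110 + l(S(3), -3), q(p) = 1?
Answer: 15121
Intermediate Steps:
l(E, Q) = 8
T = 118 (T = 110 + 8 = 118)
I = 15239 (I = (85 + 226)*(48 + 1) = 311*49 = 15239)
I - T = 15239 - 1*118 = 15239 - 118 = 15121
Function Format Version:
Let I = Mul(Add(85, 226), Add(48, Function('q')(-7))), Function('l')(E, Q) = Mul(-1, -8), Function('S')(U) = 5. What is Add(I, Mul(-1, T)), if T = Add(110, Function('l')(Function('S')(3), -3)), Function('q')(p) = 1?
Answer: 15121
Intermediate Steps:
Function('l')(E, Q) = 8
T = 118 (T = Add(110, 8) = 118)
I = 15239 (I = Mul(Add(85, 226), Add(48, 1)) = Mul(311, 49) = 15239)
Add(I, Mul(-1, T)) = Add(15239, Mul(-1, 118)) = Add(15239, -118) = 15121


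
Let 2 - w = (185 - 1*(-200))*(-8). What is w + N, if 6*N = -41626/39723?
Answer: 367258045/119169 ≈ 3081.8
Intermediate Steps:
N = -20813/119169 (N = (-41626/39723)/6 = (-41626*1/39723)/6 = (⅙)*(-41626/39723) = -20813/119169 ≈ -0.17465)
w = 3082 (w = 2 - (185 - 1*(-200))*(-8) = 2 - (185 + 200)*(-8) = 2 - 385*(-8) = 2 - 1*(-3080) = 2 + 3080 = 3082)
w + N = 3082 - 20813/119169 = 367258045/119169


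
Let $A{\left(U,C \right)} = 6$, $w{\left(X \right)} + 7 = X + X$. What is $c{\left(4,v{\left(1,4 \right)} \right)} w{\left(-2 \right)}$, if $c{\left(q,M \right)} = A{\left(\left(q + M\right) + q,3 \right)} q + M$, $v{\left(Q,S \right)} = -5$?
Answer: $-209$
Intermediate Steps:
$w{\left(X \right)} = -7 + 2 X$ ($w{\left(X \right)} = -7 + \left(X + X\right) = -7 + 2 X$)
$c{\left(q,M \right)} = M + 6 q$ ($c{\left(q,M \right)} = 6 q + M = M + 6 q$)
$c{\left(4,v{\left(1,4 \right)} \right)} w{\left(-2 \right)} = \left(-5 + 6 \cdot 4\right) \left(-7 + 2 \left(-2\right)\right) = \left(-5 + 24\right) \left(-7 - 4\right) = 19 \left(-11\right) = -209$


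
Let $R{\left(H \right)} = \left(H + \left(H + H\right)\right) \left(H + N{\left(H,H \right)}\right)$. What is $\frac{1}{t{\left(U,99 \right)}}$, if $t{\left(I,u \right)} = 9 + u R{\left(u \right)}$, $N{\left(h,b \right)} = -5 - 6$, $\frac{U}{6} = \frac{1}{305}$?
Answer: $\frac{1}{2587473} \approx 3.8648 \cdot 10^{-7}$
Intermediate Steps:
$U = \frac{6}{305} \approx 0.019672$
$N{\left(h,b \right)} = -11$ ($N{\left(h,b \right)} = -5 - 6 = -11$)
$R{\left(H \right)} = 3 H \left(-11 + H\right)$ ($R{\left(H \right)} = \left(H + \left(H + H\right)\right) \left(H - 11\right) = \left(H + 2 H\right) \left(-11 + H\right) = 3 H \left(-11 + H\right)$)
$t{\left(I,u \right)} = 9 + 3 u^{2} \left(-11 + u\right)$ ($t{\left(I,u \right)} = 9 + u 3 u \left(-11 + u\right) = 9 + 3 u^{2} \left(-11 + u\right)$)
$\frac{1}{t{\left(U,99 \right)}} = \frac{1}{9 + 3 \cdot 99^{2} \left(-11 + 99\right)} = \frac{1}{9 + 3 \cdot 9801 \cdot 88} = \frac{1}{9 + 2587464} = \frac{1}{2587473}$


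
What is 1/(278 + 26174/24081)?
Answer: 1047/292204 ≈ 0.0035831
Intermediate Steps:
1/(278 + 26174/24081) = 1/(278 + 26174*(1/24081)) = 1/(278 + 1138/1047) = 1/(292204/1047) = 1047/292204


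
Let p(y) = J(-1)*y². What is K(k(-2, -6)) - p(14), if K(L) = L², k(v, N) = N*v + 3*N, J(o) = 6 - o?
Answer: -1336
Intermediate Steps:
k(v, N) = 3*N + N*v
p(y) = 7*y² (p(y) = (6 - 1*(-1))*y² = (6 + 1)*y² = 7*y²)
K(k(-2, -6)) - p(14) = (-6*(3 - 2))² - 7*14² = (-6*1)² - 7*196 = (-6)² - 1*1372 = 36 - 1372 = -1336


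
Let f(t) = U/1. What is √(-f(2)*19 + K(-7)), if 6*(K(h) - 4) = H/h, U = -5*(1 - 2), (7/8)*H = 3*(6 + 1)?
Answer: I*√4487/7 ≈ 9.5693*I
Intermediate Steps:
H = 24 (H = 8*(3*(6 + 1))/7 = 8*(3*7)/7 = (8/7)*21 = 24)
U = 5 (U = -5*(-1) = 5)
K(h) = 4 + 4/h (K(h) = 4 + (24/h)/6 = 4 + 4/h)
f(t) = 5 (f(t) = 5/1 = 5*1 = 5)
√(-f(2)*19 + K(-7)) = √(-1*5*19 + (4 + 4/(-7))) = √(-5*19 + (4 + 4*(-⅐))) = √(-95 + (4 - 4/7)) = √(-95 + 24/7) = √(-641/7) = I*√4487/7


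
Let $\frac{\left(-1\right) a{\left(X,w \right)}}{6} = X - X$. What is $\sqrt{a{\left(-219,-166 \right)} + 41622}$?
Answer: $\sqrt{41622} \approx 204.01$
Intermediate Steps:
$a{\left(X,w \right)} = 0$ ($a{\left(X,w \right)} = - 6 \left(X - X\right) = \left(-6\right) 0 = 0$)
$\sqrt{a{\left(-219,-166 \right)} + 41622} = \sqrt{0 + 41622} = \sqrt{41622}$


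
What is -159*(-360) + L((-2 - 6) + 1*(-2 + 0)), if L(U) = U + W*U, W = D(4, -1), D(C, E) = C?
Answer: 57190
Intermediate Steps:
W = 4
L(U) = 5*U (L(U) = U + 4*U = 5*U)
-159*(-360) + L((-2 - 6) + 1*(-2 + 0)) = -159*(-360) + 5*((-2 - 6) + 1*(-2 + 0)) = 57240 + 5*(-8 + 1*(-2)) = 57240 + 5*(-8 - 2) = 57240 + 5*(-10) = 57240 - 50 = 57190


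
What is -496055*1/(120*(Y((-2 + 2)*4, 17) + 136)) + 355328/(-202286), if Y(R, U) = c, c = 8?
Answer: -10648504957/349550208 ≈ -30.463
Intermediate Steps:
Y(R, U) = 8
-496055*1/(120*(Y((-2 + 2)*4, 17) + 136)) + 355328/(-202286) = -496055*1/(120*(8 + 136)) + 355328/(-202286) = -496055/(144*120) + 355328*(-1/202286) = -496055/17280 - 177664/101143 = -496055*1/17280 - 177664/101143 = -99211/3456 - 177664/101143 = -10648504957/349550208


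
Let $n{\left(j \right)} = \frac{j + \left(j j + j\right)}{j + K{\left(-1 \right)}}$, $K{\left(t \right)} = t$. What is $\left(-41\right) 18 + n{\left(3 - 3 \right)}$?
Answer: $-738$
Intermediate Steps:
$n{\left(j \right)} = \frac{j^{2} + 2 j}{-1 + j}$ ($n{\left(j \right)} = \frac{j + \left(j j + j\right)}{j - 1} = \frac{j + \left(j^{2} + j\right)}{-1 + j} = \frac{j + \left(j + j^{2}\right)}{-1 + j} = \frac{j^{2} + 2 j}{-1 + j}$)
$\left(-41\right) 18 + n{\left(3 - 3 \right)} = \left(-41\right) 18 + \frac{\left(3 - 3\right) \left(2 + \left(3 - 3\right)\right)}{-1 + \left(3 - 3\right)} = -738 + \frac{\left(3 - 3\right) \left(2 + \left(3 - 3\right)\right)}{-1 + \left(3 - 3\right)} = -738 + \frac{0 \left(2 + 0\right)}{-1 + 0} = -738 + 0 \frac{1}{-1} \cdot 2 = -738 + 0 \left(-1\right) 2 = -738 + 0 = -738$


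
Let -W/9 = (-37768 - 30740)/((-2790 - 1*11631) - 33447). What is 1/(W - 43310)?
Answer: -3989/172814971 ≈ -2.3082e-5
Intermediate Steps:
W = -51381/3989 (W = -9*(-37768 - 30740)/((-2790 - 1*11631) - 33447) = -(-616572)/((-2790 - 11631) - 33447) = -(-616572)/(-14421 - 33447) = -(-616572)/(-47868) = -(-616572)*(-1)/47868 = -9*5709/3989 = -51381/3989 ≈ -12.881)
1/(W - 43310) = 1/(-51381/3989 - 43310) = 1/(-172814971/3989) = -3989/172814971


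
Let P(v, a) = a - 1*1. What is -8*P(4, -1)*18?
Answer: 288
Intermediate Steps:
P(v, a) = -1 + a (P(v, a) = a - 1 = -1 + a)
-8*P(4, -1)*18 = -8*(-1 - 1)*18 = -8*(-2)*18 = 16*18 = 288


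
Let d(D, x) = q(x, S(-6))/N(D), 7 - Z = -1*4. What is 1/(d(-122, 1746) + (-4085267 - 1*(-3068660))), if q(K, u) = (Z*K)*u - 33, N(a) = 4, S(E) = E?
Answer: -4/4181697 ≈ -9.5655e-7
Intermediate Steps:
Z = 11 (Z = 7 - (-1)*4 = 7 - 1*(-4) = 7 + 4 = 11)
q(K, u) = -33 + 11*K*u (q(K, u) = (11*K)*u - 33 = 11*K*u - 33 = -33 + 11*K*u)
d(D, x) = -33/4 - 33*x/2 (d(D, x) = (-33 + 11*x*(-6))/4 = (-33 - 66*x)*(¼) = -33/4 - 33*x/2)
1/(d(-122, 1746) + (-4085267 - 1*(-3068660))) = 1/((-33/4 - 33/2*1746) + (-4085267 - 1*(-3068660))) = 1/((-33/4 - 28809) + (-4085267 + 3068660)) = 1/(-115269/4 - 1016607) = 1/(-4181697/4) = -4/4181697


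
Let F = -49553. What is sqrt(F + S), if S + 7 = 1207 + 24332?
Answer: 3*I*sqrt(2669) ≈ 154.99*I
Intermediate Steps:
S = 25532 (S = -7 + (1207 + 24332) = -7 + 25539 = 25532)
sqrt(F + S) = sqrt(-49553 + 25532) = sqrt(-24021) = 3*I*sqrt(2669)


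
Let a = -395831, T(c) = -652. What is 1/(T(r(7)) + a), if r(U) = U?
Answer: -1/396483 ≈ -2.5222e-6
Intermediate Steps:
1/(T(r(7)) + a) = 1/(-652 - 395831) = 1/(-396483) = -1/396483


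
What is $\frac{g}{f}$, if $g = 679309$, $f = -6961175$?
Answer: $- \frac{679309}{6961175} \approx -0.097585$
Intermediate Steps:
$\frac{g}{f} = \frac{679309}{-6961175} = 679309 \left(- \frac{1}{6961175}\right) = - \frac{679309}{6961175}$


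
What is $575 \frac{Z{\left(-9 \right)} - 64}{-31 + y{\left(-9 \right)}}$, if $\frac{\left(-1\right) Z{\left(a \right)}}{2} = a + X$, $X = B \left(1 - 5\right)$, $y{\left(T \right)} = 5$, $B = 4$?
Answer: $\frac{4025}{13} \approx 309.62$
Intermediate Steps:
$X = -16$ ($X = 4 \left(1 - 5\right) = 4 \left(-4\right) = -16$)
$Z{\left(a \right)} = 32 - 2 a$ ($Z{\left(a \right)} = - 2 \left(a - 16\right) = - 2 \left(-16 + a\right) = 32 - 2 a$)
$575 \frac{Z{\left(-9 \right)} - 64}{-31 + y{\left(-9 \right)}} = 575 \frac{\left(32 - -18\right) - 64}{-31 + 5} = 575 \frac{\left(32 + 18\right) - 64}{-26} = 575 \left(50 - 64\right) \left(- \frac{1}{26}\right) = 575 \left(\left(-14\right) \left(- \frac{1}{26}\right)\right) = 575 \cdot \frac{7}{13} = \frac{4025}{13}$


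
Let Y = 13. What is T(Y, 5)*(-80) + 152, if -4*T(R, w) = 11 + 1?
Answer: 392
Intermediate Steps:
T(R, w) = -3 (T(R, w) = -(11 + 1)/4 = -1/4*12 = -3)
T(Y, 5)*(-80) + 152 = -3*(-80) + 152 = 240 + 152 = 392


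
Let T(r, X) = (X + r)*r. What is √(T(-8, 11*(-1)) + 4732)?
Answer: 2*√1221 ≈ 69.886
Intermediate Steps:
T(r, X) = r*(X + r)
√(T(-8, 11*(-1)) + 4732) = √(-8*(11*(-1) - 8) + 4732) = √(-8*(-11 - 8) + 4732) = √(-8*(-19) + 4732) = √(152 + 4732) = √4884 = 2*√1221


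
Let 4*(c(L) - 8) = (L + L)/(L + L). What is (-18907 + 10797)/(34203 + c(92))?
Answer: -6488/27369 ≈ -0.23706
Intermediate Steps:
c(L) = 33/4 (c(L) = 8 + ((L + L)/(L + L))/4 = 8 + ((2*L)/((2*L)))/4 = 8 + ((2*L)*(1/(2*L)))/4 = 8 + (¼)*1 = 8 + ¼ = 33/4)
(-18907 + 10797)/(34203 + c(92)) = (-18907 + 10797)/(34203 + 33/4) = -8110/136845/4 = -8110*4/136845 = -6488/27369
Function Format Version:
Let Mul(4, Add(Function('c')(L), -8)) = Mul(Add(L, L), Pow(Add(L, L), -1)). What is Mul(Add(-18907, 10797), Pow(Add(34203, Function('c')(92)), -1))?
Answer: Rational(-6488, 27369) ≈ -0.23706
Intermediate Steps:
Function('c')(L) = Rational(33, 4) (Function('c')(L) = Add(8, Mul(Rational(1, 4), Mul(Add(L, L), Pow(Add(L, L), -1)))) = Add(8, Mul(Rational(1, 4), Mul(Mul(2, L), Pow(Mul(2, L), -1)))) = Add(8, Mul(Rational(1, 4), Mul(Mul(2, L), Mul(Rational(1, 2), Pow(L, -1))))) = Add(8, Mul(Rational(1, 4), 1)) = Add(8, Rational(1, 4)) = Rational(33, 4))
Mul(Add(-18907, 10797), Pow(Add(34203, Function('c')(92)), -1)) = Mul(Add(-18907, 10797), Pow(Add(34203, Rational(33, 4)), -1)) = Mul(-8110, Pow(Rational(136845, 4), -1)) = Mul(-8110, Rational(4, 136845)) = Rational(-6488, 27369)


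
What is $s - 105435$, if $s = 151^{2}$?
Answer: $-82634$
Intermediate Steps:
$s = 22801$
$s - 105435 = 22801 - 105435 = -82634$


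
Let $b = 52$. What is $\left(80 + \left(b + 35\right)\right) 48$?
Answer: $8016$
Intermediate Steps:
$\left(80 + \left(b + 35\right)\right) 48 = \left(80 + \left(52 + 35\right)\right) 48 = \left(80 + 87\right) 48 = 167 \cdot 48 = 8016$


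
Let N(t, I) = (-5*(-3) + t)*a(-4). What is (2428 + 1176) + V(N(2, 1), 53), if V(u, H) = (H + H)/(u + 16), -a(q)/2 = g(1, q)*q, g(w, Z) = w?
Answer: 273957/76 ≈ 3604.7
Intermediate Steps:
a(q) = -2*q
N(t, I) = 120 + 8*t (N(t, I) = (-5*(-3) + t)*(-2*(-4)) = (15 + t)*8 = 120 + 8*t)
V(u, H) = 2*H/(16 + u) (V(u, H) = (2*H)/(16 + u) = 2*H/(16 + u))
(2428 + 1176) + V(N(2, 1), 53) = (2428 + 1176) + 2*53/(16 + (120 + 8*2)) = 3604 + 2*53/(16 + (120 + 16)) = 3604 + 2*53/(16 + 136) = 3604 + 2*53/152 = 3604 + 2*53*(1/152) = 3604 + 53/76 = 273957/76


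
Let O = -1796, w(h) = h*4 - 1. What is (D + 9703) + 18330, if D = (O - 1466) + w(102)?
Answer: 25178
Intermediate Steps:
w(h) = -1 + 4*h (w(h) = 4*h - 1 = -1 + 4*h)
D = -2855 (D = (-1796 - 1466) + (-1 + 4*102) = -3262 + (-1 + 408) = -3262 + 407 = -2855)
(D + 9703) + 18330 = (-2855 + 9703) + 18330 = 6848 + 18330 = 25178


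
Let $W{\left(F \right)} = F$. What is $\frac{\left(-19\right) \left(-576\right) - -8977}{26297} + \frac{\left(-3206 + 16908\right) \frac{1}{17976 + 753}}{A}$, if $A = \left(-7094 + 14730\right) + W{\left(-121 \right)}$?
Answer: $\frac{2804209895129}{3701261595195} \approx 0.75764$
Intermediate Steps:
$A = 7515$ ($A = \left(-7094 + 14730\right) - 121 = 7636 - 121 = 7515$)
$\frac{\left(-19\right) \left(-576\right) - -8977}{26297} + \frac{\left(-3206 + 16908\right) \frac{1}{17976 + 753}}{A} = \frac{\left(-19\right) \left(-576\right) - -8977}{26297} + \frac{\left(-3206 + 16908\right) \frac{1}{17976 + 753}}{7515} = \left(10944 + 8977\right) \frac{1}{26297} + \frac{13702}{18729} \cdot \frac{1}{7515} = 19921 \cdot \frac{1}{26297} + 13702 \cdot \frac{1}{18729} \cdot \frac{1}{7515} = \frac{19921}{26297} + \frac{13702}{18729} \cdot \frac{1}{7515} = \frac{19921}{26297} + \frac{13702}{140748435} = \frac{2804209895129}{3701261595195}$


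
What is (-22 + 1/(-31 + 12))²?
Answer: 175561/361 ≈ 486.32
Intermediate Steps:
(-22 + 1/(-31 + 12))² = (-22 + 1/(-19))² = (-22 - 1/19)² = (-419/19)² = 175561/361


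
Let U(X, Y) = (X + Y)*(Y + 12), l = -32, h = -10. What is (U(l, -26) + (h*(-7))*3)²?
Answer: 1044484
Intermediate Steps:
U(X, Y) = (12 + Y)*(X + Y) (U(X, Y) = (X + Y)*(12 + Y) = (12 + Y)*(X + Y))
(U(l, -26) + (h*(-7))*3)² = (((-26)² + 12*(-32) + 12*(-26) - 32*(-26)) - 10*(-7)*3)² = ((676 - 384 - 312 + 832) + 70*3)² = (812 + 210)² = 1022² = 1044484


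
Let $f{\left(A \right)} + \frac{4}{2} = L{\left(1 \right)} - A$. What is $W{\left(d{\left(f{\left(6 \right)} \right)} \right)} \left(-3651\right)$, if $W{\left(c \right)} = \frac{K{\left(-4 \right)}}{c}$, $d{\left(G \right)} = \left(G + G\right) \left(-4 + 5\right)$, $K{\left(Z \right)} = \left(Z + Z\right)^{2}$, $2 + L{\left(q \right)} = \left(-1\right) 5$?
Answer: $\frac{38944}{5} \approx 7788.8$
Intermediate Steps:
$L{\left(q \right)} = -7$ ($L{\left(q \right)} = -2 - 5 = -7$)
$f{\left(A \right)} = -9 - A$ ($f{\left(A \right)} = -2 - \left(7 + A\right) = -9 - A$)
$K{\left(Z \right)} = 4 Z^{2}$ ($K{\left(Z \right)} = \left(2 Z\right)^{2} = 4 Z^{2}$)
$d{\left(G \right)} = 2 G$ ($d{\left(G \right)} = 2 G 1 = 2 G$)
$W{\left(c \right)} = \frac{64}{c}$ ($W{\left(c \right)} = \frac{4 \left(-4\right)^{2}}{c} = \frac{4 \cdot 16}{c} = \frac{64}{c}$)
$W{\left(d{\left(f{\left(6 \right)} \right)} \right)} \left(-3651\right) = \frac{64}{2 \left(-9 - 6\right)} \left(-3651\right) = \frac{64}{2 \left(-15\right)} \left(-3651\right) = \frac{64}{-30} \left(-3651\right) = 64 \left(- \frac{1}{30}\right) \left(-3651\right) = \left(- \frac{32}{15}\right) \left(-3651\right) = \frac{38944}{5}$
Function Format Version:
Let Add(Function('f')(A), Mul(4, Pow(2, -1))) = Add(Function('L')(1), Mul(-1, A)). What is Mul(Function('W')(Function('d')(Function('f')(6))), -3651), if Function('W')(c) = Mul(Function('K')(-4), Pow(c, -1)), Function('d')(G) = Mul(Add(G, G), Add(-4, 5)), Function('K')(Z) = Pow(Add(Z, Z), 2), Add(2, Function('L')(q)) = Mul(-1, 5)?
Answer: Rational(38944, 5) ≈ 7788.8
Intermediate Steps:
Function('L')(q) = -7 (Function('L')(q) = Add(-2, Mul(-1, 5)) = Add(-2, -5) = -7)
Function('f')(A) = Add(-9, Mul(-1, A)) (Function('f')(A) = Add(-2, Add(-7, Mul(-1, A))) = Add(-9, Mul(-1, A)))
Function('K')(Z) = Mul(4, Pow(Z, 2)) (Function('K')(Z) = Pow(Mul(2, Z), 2) = Mul(4, Pow(Z, 2)))
Function('d')(G) = Mul(2, G) (Function('d')(G) = Mul(Mul(2, G), 1) = Mul(2, G))
Function('W')(c) = Mul(64, Pow(c, -1)) (Function('W')(c) = Mul(Mul(4, Pow(-4, 2)), Pow(c, -1)) = Mul(Mul(4, 16), Pow(c, -1)) = Mul(64, Pow(c, -1)))
Mul(Function('W')(Function('d')(Function('f')(6))), -3651) = Mul(Mul(64, Pow(Mul(2, Add(-9, Mul(-1, 6))), -1)), -3651) = Mul(Mul(64, Pow(Mul(2, Add(-9, -6)), -1)), -3651) = Mul(Mul(64, Pow(Mul(2, -15), -1)), -3651) = Mul(Mul(64, Pow(-30, -1)), -3651) = Mul(Mul(64, Rational(-1, 30)), -3651) = Mul(Rational(-32, 15), -3651) = Rational(38944, 5)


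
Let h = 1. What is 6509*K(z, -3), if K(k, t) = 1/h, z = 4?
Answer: 6509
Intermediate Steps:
K(k, t) = 1 (K(k, t) = 1/1 = 1)
6509*K(z, -3) = 6509*1 = 6509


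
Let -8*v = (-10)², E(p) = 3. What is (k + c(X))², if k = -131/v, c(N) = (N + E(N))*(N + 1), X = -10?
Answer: 3374569/625 ≈ 5399.3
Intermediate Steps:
v = -25/2 (v = -⅛*(-10)² = -⅛*100 = -25/2 ≈ -12.500)
c(N) = (1 + N)*(3 + N) (c(N) = (N + 3)*(N + 1) = (3 + N)*(1 + N) = (1 + N)*(3 + N))
k = 262/25 (k = -131/(-25/2) = -131*(-2/25) = 262/25 ≈ 10.480)
(k + c(X))² = (262/25 + (3 + (-10)² + 4*(-10)))² = (262/25 + (3 + 100 - 40))² = (262/25 + 63)² = (1837/25)² = 3374569/625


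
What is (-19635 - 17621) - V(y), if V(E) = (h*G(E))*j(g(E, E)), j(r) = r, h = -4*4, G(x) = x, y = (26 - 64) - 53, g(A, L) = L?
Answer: 95240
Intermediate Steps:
y = -91 (y = -38 - 53 = -91)
h = -16
V(E) = -16*E² (V(E) = (-16*E)*E = -16*E²)
(-19635 - 17621) - V(y) = (-19635 - 17621) - (-16)*(-91)² = -37256 - (-16)*8281 = -37256 - 1*(-132496) = -37256 + 132496 = 95240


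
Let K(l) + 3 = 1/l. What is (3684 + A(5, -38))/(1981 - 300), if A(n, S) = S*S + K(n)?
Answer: 25626/8405 ≈ 3.0489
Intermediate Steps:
K(l) = -3 + 1/l
A(n, S) = -3 + S**2 + 1/n (A(n, S) = S*S + (-3 + 1/n) = S**2 + (-3 + 1/n) = -3 + S**2 + 1/n)
(3684 + A(5, -38))/(1981 - 300) = (3684 + (-3 + (-38)**2 + 1/5))/(1981 - 300) = (3684 + (-3 + 1444 + 1/5))/1681 = (3684 + 7206/5)*(1/1681) = (25626/5)*(1/1681) = 25626/8405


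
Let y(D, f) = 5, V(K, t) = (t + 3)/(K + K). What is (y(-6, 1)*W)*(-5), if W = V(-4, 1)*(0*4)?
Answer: 0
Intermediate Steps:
V(K, t) = (3 + t)/(2*K) (V(K, t) = (3 + t)/((2*K)) = (3 + t)*(1/(2*K)) = (3 + t)/(2*K))
W = 0 (W = ((½)*(3 + 1)/(-4))*(0*4) = ((½)*(-¼)*4)*0 = -½*0 = 0)
(y(-6, 1)*W)*(-5) = (5*0)*(-5) = 0*(-5) = 0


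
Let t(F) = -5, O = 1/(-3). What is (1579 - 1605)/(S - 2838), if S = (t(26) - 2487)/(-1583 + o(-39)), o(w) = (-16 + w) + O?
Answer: 63895/6970647 ≈ 0.0091663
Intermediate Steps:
O = -1/3 ≈ -0.33333
o(w) = -49/3 + w (o(w) = (-16 + w) - 1/3 = -49/3 + w)
S = 7476/4915 (S = (-5 - 2487)/(-1583 + (-49/3 - 39)) = -2492/(-1583 - 166/3) = -2492/(-4915/3) = -2492*(-3/4915) = 7476/4915 ≈ 1.5211)
(1579 - 1605)/(S - 2838) = (1579 - 1605)/(7476/4915 - 2838) = -26/(-13941294/4915) = -26*(-4915/13941294) = 63895/6970647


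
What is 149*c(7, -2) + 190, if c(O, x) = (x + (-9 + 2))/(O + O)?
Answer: 1319/14 ≈ 94.214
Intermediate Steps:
c(O, x) = (-7 + x)/(2*O) (c(O, x) = (x - 7)/((2*O)) = (-7 + x)*(1/(2*O)) = (-7 + x)/(2*O))
149*c(7, -2) + 190 = 149*((½)*(-7 - 2)/7) + 190 = 149*((½)*(⅐)*(-9)) + 190 = 149*(-9/14) + 190 = -1341/14 + 190 = 1319/14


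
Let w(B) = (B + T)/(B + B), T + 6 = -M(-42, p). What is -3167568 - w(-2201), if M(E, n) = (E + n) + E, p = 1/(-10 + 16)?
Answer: -83661818755/26412 ≈ -3.1676e+6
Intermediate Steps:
p = ⅙ (p = 1/6 = ⅙ ≈ 0.16667)
M(E, n) = n + 2*E
T = 467/6 (T = -6 - (⅙ + 2*(-42)) = -6 - (⅙ - 84) = -6 - 1*(-503/6) = -6 + 503/6 = 467/6 ≈ 77.833)
w(B) = (467/6 + B)/(2*B) (w(B) = (B + 467/6)/(B + B) = (467/6 + B)/((2*B)) = (467/6 + B)*(1/(2*B)) = (467/6 + B)/(2*B))
-3167568 - w(-2201) = -3167568 - (467 + 6*(-2201))/(12*(-2201)) = -3167568 - (-1)*(467 - 13206)/(12*2201) = -3167568 - (-1)*(-12739)/(12*2201) = -3167568 - 1*12739/26412 = -3167568 - 12739/26412 = -83661818755/26412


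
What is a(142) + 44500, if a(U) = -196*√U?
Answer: 44500 - 196*√142 ≈ 42164.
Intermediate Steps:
a(142) + 44500 = -196*√142 + 44500 = 44500 - 196*√142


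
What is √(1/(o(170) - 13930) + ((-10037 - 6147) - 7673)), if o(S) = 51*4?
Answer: I*√4494732197858/13726 ≈ 154.46*I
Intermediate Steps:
o(S) = 204
√(1/(o(170) - 13930) + ((-10037 - 6147) - 7673)) = √(1/(204 - 13930) + ((-10037 - 6147) - 7673)) = √(1/(-13726) + (-16184 - 7673)) = √(-1/13726 - 23857) = √(-327461183/13726) = I*√4494732197858/13726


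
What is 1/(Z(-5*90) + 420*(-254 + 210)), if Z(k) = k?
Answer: -1/18930 ≈ -5.2826e-5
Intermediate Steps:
1/(Z(-5*90) + 420*(-254 + 210)) = 1/(-5*90 + 420*(-254 + 210)) = 1/(-450 + 420*(-44)) = 1/(-450 - 18480) = 1/(-18930) = -1/18930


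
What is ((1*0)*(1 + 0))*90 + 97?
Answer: 97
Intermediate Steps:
((1*0)*(1 + 0))*90 + 97 = (0*1)*90 + 97 = 0*90 + 97 = 0 + 97 = 97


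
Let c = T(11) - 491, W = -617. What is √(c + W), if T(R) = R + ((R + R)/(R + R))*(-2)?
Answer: I*√1099 ≈ 33.151*I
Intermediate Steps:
T(R) = -2 + R (T(R) = R + ((2*R)/((2*R)))*(-2) = R + ((2*R)*(1/(2*R)))*(-2) = R + 1*(-2) = R - 2 = -2 + R)
c = -482 (c = (-2 + 11) - 491 = 9 - 491 = -482)
√(c + W) = √(-482 - 617) = √(-1099) = I*√1099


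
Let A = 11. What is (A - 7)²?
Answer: 16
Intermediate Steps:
(A - 7)² = (11 - 7)² = 4² = 16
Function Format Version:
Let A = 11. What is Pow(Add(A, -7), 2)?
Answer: 16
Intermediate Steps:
Pow(Add(A, -7), 2) = Pow(Add(11, -7), 2) = Pow(4, 2) = 16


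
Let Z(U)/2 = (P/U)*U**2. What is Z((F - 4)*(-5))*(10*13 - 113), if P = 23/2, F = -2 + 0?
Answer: 11730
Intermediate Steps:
F = -2
P = 23/2 (P = 23*(1/2) = 23/2 ≈ 11.500)
Z(U) = 23*U (Z(U) = 2*((23/(2*U))*U**2) = 2*(23*U/2) = 23*U)
Z((F - 4)*(-5))*(10*13 - 113) = (23*((-2 - 4)*(-5)))*(10*13 - 113) = (23*(-6*(-5)))*(130 - 113) = (23*30)*17 = 690*17 = 11730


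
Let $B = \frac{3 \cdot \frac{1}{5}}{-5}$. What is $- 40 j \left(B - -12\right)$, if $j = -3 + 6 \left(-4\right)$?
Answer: $\frac{64152}{5} \approx 12830.0$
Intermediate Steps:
$j = -27$ ($j = -3 - 24 = -27$)
$B = - \frac{3}{25}$ ($B = 3 \cdot \frac{1}{5} \left(- \frac{1}{5}\right) = \frac{3}{5} \left(- \frac{1}{5}\right) = - \frac{3}{25} \approx -0.12$)
$- 40 j \left(B - -12\right) = \left(-40\right) \left(-27\right) \left(- \frac{3}{25} - -12\right) = 1080 \left(- \frac{3}{25} + 12\right) = 1080 \cdot \frac{297}{25} = \frac{64152}{5}$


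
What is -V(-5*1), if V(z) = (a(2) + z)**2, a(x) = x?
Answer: -9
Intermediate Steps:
V(z) = (2 + z)**2
-V(-5*1) = -(2 - 5*1)**2 = -(2 - 5)**2 = -1*(-3)**2 = -1*9 = -9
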